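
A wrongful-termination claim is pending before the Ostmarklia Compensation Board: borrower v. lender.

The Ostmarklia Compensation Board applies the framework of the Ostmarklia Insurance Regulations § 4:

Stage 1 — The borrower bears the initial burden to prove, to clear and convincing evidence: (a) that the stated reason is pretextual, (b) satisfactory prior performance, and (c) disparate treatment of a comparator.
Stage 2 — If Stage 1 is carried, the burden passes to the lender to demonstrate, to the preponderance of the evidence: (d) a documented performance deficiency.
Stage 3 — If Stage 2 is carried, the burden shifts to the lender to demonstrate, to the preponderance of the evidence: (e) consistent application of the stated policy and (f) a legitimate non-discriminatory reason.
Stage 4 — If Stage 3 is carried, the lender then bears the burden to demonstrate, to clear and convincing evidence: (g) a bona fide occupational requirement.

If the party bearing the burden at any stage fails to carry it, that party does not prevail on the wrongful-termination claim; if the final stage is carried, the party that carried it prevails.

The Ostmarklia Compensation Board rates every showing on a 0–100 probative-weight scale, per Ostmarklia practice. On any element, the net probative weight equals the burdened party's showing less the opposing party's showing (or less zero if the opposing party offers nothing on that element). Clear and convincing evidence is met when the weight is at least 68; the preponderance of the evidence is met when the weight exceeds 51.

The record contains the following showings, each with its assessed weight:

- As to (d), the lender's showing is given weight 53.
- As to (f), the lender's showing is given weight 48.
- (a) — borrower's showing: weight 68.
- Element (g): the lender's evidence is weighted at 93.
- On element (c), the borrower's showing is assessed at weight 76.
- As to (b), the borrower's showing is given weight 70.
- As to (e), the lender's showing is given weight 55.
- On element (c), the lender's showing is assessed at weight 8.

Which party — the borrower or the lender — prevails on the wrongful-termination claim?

borrower

At Stage 1 the borrower must meet clear and convincing evidence (weight is at least 68): on (a) the weight is 68, which does reach 68, so (a) meets the standard; on (b) the weight is 70, which does reach 68, so (b) meets the standard; on (c) the weight is 76 less the opposing 8 gives net 68, ≥ 68, so (c) meets the standard.
  All elements met. The burden passes to the lender.
At Stage 2 the lender must meet the preponderance of the evidence (weight exceeds 51): on (d) the weight is 53, > 51, so (d) meets the standard.
  Stage 2 carried; the burden remains with the lender.
At Stage 3 the lender must meet the preponderance of the evidence (weight exceeds 51): on (e) the weight is 55, > 51, so (e) meets the standard; on (f) the weight is 48, ≤ 51, so (f) does not meet the standard.
  The lender does not carry Stage 3.
So the borrower prevails.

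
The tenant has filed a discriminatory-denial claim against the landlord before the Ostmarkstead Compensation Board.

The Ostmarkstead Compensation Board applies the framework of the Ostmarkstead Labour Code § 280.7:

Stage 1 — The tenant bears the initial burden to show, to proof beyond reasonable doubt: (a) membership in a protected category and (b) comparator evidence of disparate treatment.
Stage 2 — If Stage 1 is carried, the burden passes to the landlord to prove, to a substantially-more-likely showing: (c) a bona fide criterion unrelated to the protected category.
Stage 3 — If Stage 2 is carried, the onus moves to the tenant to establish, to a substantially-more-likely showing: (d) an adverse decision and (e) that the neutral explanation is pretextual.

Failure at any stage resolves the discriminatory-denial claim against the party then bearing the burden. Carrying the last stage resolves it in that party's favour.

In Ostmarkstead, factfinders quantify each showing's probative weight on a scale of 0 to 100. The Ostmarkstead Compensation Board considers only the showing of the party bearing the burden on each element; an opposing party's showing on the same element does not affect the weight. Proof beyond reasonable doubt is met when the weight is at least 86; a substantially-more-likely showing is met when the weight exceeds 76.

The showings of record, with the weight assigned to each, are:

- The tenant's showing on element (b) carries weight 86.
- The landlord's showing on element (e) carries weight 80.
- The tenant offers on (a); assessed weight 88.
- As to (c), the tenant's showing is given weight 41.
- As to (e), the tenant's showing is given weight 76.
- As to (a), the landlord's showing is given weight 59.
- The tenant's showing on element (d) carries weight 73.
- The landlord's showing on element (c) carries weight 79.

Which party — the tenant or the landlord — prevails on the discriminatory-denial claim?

Stage 1 — burden on tenant; standard: proof beyond reasonable doubt (weight is at least 86).
    (a): 88 (landlord's 59 disregarded) ≥ 86 [met]
    (b): 86 ≥ 86 [met]
  Stage 1 carried; the burden shifts to the landlord.
Stage 2 — burden on landlord; standard: a substantially-more-likely showing (weight exceeds 76).
    (c): 79 (tenant's 41 disregarded) > 76 [met]
  Stage 2 is satisfied; the onus moves to the tenant.
Stage 3 — burden on tenant; standard: a substantially-more-likely showing (weight exceeds 76).
    (d): 73 ≤ 76 [not met]
    (e): 76 (landlord's 80 disregarded) ≤ 76 [not met]
  Stage 3 not carried; the tenant fails its burden.
The landlord prevails.

landlord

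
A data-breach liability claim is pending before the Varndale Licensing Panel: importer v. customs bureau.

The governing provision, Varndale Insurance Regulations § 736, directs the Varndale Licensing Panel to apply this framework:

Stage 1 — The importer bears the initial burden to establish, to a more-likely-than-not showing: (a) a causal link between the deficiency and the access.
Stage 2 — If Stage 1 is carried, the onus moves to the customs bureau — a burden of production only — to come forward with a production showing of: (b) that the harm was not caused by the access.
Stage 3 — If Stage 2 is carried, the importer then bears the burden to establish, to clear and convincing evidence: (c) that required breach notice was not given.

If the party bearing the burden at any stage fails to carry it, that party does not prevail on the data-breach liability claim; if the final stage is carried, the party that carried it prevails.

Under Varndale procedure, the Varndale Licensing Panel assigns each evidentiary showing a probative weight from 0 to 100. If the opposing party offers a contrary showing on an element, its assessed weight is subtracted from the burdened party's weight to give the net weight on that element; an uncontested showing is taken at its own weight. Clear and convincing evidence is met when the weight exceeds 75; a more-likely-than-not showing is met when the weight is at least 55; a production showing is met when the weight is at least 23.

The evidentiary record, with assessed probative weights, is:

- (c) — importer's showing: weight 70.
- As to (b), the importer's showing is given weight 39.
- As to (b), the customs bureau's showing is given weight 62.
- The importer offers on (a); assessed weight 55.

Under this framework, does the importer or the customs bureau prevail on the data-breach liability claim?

customs bureau

At Stage 1 the importer must meet a more-likely-than-not showing (weight is at least 55): on (a) the weight is 55, ≥ 55, so (a) meets the standard.
  All elements met. The burden passes to the customs bureau.
At Stage 2 the customs bureau must meet a production showing (weight is at least 23): on (b) the weight is 62 less the opposing 39 gives net 23, which does reach 23, so (b) meets the standard.
  The customs bureau carries Stage 2; the importer now bears the burden.
At Stage 3 the importer must meet clear and convincing evidence (weight exceeds 75): on (c) the weight is 70, ≤ 75, so (c) does not meet the standard.
  Not every element is met, so the importer fails to carry Stage 3.
So the customs bureau prevails.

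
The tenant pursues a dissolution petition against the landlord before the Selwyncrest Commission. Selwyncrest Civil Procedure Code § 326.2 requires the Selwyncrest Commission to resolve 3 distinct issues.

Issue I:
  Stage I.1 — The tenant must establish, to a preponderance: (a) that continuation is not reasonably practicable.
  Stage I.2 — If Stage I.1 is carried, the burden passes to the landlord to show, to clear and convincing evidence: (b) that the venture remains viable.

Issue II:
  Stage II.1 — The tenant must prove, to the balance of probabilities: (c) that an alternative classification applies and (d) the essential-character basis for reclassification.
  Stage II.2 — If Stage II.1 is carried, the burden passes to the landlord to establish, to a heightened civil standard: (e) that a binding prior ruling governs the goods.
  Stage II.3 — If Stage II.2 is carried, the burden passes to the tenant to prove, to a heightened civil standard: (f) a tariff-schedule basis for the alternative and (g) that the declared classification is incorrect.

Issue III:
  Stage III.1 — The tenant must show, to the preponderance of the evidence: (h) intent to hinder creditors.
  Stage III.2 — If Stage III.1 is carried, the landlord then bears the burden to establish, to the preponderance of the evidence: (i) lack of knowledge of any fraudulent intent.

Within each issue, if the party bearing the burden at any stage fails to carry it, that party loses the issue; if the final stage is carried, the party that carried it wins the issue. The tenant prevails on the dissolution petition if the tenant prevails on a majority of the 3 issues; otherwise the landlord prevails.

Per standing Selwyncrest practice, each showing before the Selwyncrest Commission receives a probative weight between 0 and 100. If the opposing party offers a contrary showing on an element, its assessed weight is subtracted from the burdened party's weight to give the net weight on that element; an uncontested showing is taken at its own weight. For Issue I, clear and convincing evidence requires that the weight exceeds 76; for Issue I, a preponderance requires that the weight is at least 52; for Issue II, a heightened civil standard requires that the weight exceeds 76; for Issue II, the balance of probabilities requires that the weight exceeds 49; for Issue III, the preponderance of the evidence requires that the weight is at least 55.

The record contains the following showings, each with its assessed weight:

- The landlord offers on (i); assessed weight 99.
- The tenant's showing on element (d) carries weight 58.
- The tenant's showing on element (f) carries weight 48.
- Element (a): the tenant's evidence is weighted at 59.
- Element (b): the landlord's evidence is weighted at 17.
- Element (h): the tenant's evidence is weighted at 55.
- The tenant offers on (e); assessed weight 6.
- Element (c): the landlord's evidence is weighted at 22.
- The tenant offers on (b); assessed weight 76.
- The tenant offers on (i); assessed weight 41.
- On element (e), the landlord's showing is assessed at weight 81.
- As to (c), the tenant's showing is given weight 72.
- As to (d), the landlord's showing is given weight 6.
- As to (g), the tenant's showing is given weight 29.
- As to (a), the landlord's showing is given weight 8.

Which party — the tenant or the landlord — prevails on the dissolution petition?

landlord

— Issue I —
At Stage I.1 the tenant must meet a preponderance (weight is at least 52): on (a) the weight is 59 less the opposing 8 gives net 51, which does not reach 52, so (a) does not meet the standard.
  Stage I.1 not carried; the tenant fails its burden.
The analysis ends at Stage I.1; the landlord prevails on this issue.
— Issue II —
Stage II.1 — burden on tenant; standard: the balance of probabilities (weight exceeds 49).
    (c): 72 − 22 = 50 > 49 [met]
    (d): 58 − 6 = 52 > 49 [met]
  The tenant carries Stage II.1; the landlord now bears the burden.
Stage II.2 — burden on landlord; standard: a heightened civil standard (weight exceeds 76).
    (e): 81 − 6 = 75 ≤ 76 [not met]
  Not every element is met, so the landlord fails to carry Stage II.2.
The tenant prevails on this issue.
— Issue III —
Stage III.1 (tenant, the preponderance of the evidence, weight is at least 55): (h) 55 ≥ 55 — meets.
  Stage III.1 is satisfied; the onus moves to the landlord.
Stage III.2 (landlord, the preponderance of the evidence, weight is at least 55): (i) net 99−41=58 ≥ 55 — meets.
  The landlord carries the last stage.
All stages carried — the landlord prevails on this issue.
Per-issue: Issue I → landlord; Issue II → tenant; Issue III → landlord. The tenant must prevail on a majority of issues; overall, the landlord prevails.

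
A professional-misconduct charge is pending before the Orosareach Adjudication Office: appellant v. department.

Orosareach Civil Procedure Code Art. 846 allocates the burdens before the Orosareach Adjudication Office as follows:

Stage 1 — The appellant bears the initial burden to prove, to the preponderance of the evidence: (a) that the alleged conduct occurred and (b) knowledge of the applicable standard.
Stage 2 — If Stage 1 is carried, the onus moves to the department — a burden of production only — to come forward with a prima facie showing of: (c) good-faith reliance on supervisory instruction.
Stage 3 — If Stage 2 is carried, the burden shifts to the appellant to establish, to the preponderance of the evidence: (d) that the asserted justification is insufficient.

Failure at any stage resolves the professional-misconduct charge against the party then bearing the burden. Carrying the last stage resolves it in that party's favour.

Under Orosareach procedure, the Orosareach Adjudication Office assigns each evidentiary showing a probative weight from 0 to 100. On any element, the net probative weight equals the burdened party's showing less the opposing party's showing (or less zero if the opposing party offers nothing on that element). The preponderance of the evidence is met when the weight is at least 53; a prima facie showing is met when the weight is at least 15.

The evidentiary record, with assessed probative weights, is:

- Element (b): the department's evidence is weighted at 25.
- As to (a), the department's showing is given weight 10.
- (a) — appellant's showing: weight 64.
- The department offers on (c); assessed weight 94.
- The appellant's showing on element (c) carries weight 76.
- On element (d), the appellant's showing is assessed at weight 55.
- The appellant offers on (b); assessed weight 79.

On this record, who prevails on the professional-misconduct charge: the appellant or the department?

Stage 1 — burden on appellant; standard: the preponderance of the evidence (weight is at least 53).
    (a): 64 − 10 = 54 ≥ 53 [met]
    (b): 79 − 25 = 54 ≥ 53 [met]
  Stage 1 is satisfied; the onus moves to the department.
Stage 2 — burden on department; standard: a prima facie showing (weight is at least 15).
    (c): 94 − 76 = 18 ≥ 15 [met]
  Stage 2 is satisfied; the onus moves to the appellant.
Stage 3 — burden on appellant; standard: the preponderance of the evidence (weight is at least 53).
    (d): 55 ≥ 53 [met]
  All elements met at the final stage.
All stages carried — the appellant prevails.

appellant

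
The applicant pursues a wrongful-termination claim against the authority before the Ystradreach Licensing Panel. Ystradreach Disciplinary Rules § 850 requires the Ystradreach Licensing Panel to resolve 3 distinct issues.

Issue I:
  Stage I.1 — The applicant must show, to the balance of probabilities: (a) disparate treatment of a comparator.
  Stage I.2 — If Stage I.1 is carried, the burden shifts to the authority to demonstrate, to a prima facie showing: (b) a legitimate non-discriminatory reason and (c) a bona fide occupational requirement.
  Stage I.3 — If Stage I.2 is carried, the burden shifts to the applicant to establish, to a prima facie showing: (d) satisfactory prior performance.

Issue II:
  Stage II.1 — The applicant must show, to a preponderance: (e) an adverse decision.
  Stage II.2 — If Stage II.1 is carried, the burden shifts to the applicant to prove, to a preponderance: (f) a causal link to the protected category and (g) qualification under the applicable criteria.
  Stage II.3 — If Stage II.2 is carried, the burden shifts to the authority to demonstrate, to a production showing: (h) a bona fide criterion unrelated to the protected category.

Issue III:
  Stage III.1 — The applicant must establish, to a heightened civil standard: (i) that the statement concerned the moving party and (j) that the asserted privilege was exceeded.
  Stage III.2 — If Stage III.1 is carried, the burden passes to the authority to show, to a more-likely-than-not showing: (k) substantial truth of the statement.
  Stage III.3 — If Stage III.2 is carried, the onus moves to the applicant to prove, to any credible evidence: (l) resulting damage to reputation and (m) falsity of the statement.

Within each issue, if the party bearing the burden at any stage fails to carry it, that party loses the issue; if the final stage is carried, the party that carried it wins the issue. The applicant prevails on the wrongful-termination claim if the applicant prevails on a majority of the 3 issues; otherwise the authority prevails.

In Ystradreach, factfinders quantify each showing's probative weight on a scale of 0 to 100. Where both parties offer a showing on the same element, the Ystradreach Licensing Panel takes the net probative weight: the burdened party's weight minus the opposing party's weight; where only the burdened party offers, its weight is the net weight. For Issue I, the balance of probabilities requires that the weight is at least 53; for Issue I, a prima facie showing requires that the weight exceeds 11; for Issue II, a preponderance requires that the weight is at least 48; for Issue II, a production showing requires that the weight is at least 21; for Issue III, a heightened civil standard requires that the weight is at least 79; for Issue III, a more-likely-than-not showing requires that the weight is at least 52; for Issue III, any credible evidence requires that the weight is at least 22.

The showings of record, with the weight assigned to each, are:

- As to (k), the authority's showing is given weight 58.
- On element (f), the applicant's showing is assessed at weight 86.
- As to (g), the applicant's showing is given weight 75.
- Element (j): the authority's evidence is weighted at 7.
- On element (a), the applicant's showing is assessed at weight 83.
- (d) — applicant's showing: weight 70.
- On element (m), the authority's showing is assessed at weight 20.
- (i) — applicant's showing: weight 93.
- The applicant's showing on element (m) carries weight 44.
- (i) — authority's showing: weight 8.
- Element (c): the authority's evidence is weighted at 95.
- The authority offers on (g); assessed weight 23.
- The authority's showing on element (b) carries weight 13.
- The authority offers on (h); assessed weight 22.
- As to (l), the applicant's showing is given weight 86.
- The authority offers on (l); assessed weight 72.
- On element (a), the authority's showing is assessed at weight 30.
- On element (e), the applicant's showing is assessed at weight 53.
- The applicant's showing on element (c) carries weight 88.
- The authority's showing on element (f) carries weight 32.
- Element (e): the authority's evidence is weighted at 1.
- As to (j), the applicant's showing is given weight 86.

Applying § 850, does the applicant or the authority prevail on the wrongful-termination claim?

— Issue I —
At Stage I.1 the applicant must meet the balance of probabilities (weight is at least 53): on (a) the weight is 83 less the opposing 30 gives net 53, ≥ 53, so (a) meets the standard.
  Stage I.1 is satisfied; the onus moves to the authority.
At Stage I.2 the authority must meet a prima facie showing (weight exceeds 11): on (b) the weight is 13, which does exceed 11, so (b) meets the standard; on (c) the weight is 95 less the opposing 88 gives net 7, which does not exceed 11, so (c) does not meet the standard.
  The authority does not carry Stage I.2.
The applicant prevails on this issue.
— Issue II —
Stage II.1 — burden on applicant; standard: a preponderance (weight is at least 48).
    (e): 53 − 1 = 52 ≥ 48 [met]
  Stage II.1 is satisfied; the applicant continues to bear the burden.
Stage II.2 — burden on applicant; standard: a preponderance (weight is at least 48).
    (f): 86 − 32 = 54 ≥ 48 [met]
    (g): 75 − 23 = 52 ≥ 48 [met]
  Stage II.2 carried; the burden shifts to the authority.
Stage II.3 — burden on authority; standard: a production showing (weight is at least 21).
    (h): 22 ≥ 21 [met]
  All elements met at the final stage.
All stages carried — the authority prevails on this issue.
— Issue III —
Stage III.1 (applicant, a heightened civil standard, weight is at least 79): (i) net 93−8=85 ≥ 79 — meets; (j) net 86−7=79 ≥ 79 — meets.
  The applicant carries Stage III.1; the authority now bears the burden.
Stage III.2 (authority, a more-likely-than-not showing, weight is at least 52): (k) 58 ≥ 52 — meets.
  All elements met. The burden passes to the applicant.
Stage III.3 (applicant, any credible evidence, weight is at least 22): (l) net 86−72=14 < 22 — fails; (m) net 44−20=24 ≥ 22 — meets.
  Stage III.3 not carried; the applicant fails its burden.
The authority prevails on this issue.
Per-issue: Issue I → applicant; Issue II → authority; Issue III → authority. The applicant must prevail on a majority of issues; overall, the authority prevails.

authority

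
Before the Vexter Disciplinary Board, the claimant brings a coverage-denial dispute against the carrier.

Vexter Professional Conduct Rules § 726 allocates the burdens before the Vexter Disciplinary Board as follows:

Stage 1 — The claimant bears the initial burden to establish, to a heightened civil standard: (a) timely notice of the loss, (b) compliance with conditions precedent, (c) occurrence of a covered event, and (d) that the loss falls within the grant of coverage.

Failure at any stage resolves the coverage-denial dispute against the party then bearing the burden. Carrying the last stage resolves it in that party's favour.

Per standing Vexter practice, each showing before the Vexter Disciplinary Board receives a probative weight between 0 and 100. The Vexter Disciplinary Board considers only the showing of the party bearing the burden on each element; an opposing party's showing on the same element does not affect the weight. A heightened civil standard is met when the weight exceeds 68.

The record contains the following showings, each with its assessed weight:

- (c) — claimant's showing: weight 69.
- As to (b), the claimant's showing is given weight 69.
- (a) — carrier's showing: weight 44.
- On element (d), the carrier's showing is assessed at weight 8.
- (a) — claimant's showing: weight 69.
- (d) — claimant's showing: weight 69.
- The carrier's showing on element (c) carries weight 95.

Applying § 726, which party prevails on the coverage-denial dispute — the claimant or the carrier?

claimant

Stage 1 (claimant, a heightened civil standard, weight exceeds 68): (a) 69 (carrier's 44 disregarded) > 68 — meets; (b) 69 > 68 — meets; (c) 69 (carrier's 95 disregarded) > 68 — meets; (d) 69 (carrier's 8 disregarded) > 68 — meets.
  Stage 1 carried; the final stage is satisfied.
All stages carried — the claimant prevails.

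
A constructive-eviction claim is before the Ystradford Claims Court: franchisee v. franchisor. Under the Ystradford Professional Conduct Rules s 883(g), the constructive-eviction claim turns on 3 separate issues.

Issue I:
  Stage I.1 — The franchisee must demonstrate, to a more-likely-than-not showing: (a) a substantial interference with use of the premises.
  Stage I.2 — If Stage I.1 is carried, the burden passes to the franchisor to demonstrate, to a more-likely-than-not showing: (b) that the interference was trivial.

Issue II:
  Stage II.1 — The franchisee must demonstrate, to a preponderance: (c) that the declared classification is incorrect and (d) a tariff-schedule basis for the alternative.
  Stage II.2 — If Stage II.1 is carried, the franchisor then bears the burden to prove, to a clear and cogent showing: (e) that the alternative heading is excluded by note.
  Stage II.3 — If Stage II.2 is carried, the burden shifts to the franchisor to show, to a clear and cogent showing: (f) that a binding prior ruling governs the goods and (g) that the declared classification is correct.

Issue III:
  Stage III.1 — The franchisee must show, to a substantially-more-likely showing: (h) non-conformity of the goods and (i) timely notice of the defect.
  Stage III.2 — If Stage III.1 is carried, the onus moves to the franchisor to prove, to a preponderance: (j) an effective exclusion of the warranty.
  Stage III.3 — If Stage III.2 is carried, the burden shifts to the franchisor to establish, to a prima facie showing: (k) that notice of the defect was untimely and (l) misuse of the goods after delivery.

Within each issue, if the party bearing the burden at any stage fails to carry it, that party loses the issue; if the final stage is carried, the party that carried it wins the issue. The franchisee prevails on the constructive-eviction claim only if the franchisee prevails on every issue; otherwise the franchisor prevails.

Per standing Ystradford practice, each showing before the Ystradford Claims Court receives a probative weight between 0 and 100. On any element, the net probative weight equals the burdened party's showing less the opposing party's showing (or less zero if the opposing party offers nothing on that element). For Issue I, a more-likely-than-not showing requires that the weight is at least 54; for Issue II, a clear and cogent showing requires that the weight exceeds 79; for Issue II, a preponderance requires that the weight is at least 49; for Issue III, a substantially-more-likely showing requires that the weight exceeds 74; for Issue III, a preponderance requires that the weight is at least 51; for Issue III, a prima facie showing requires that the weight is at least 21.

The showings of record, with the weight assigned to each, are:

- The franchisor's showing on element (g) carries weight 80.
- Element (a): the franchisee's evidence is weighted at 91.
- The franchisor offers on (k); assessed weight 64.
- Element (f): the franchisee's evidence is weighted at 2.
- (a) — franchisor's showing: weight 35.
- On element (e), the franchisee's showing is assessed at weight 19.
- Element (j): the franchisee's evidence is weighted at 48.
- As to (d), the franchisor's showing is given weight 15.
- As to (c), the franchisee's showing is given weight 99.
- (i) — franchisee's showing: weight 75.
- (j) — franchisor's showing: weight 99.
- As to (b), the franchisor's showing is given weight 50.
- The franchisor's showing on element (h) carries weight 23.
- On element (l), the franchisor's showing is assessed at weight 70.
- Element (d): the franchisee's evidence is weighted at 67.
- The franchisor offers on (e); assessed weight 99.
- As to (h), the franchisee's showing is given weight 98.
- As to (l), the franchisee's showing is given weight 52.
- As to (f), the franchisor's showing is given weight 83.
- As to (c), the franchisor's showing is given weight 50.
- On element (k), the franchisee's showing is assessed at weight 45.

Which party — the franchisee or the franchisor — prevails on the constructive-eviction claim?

franchisor

— Issue I —
Stage I.1 — burden on franchisee; standard: a more-likely-than-not showing (weight is at least 54).
    (a): 91 − 35 = 56 ≥ 54 [met]
  The franchisee carries Stage I.1; the franchisor now bears the burden.
Stage I.2 — burden on franchisor; standard: a more-likely-than-not showing (weight is at least 54).
    (b): 50 < 54 [not met]
  The franchisor does not carry Stage I.2.
The franchisee prevails on this issue.
— Issue II —
Stage II.1 (franchisee, a preponderance, weight is at least 49): (c) net 99−50=49 ≥ 49 — meets; (d) net 67−15=52 ≥ 49 — meets.
  The franchisee carries Stage II.1; the franchisor now bears the burden.
Stage II.2 (franchisor, a clear and cogent showing, weight exceeds 79): (e) net 99−19=80 > 79 — meets.
  Stage II.2 carried; the burden remains with the franchisor.
Stage II.3 (franchisor, a clear and cogent showing, weight exceeds 79): (f) net 83−2=81 > 79 — meets; (g) 80 > 79 — meets.
  Stage II.3 carried; the final stage is satisfied.
All stages carried — the franchisor prevails on this issue.
— Issue III —
Stage III.1 — burden on franchisee; standard: a substantially-more-likely showing (weight exceeds 74).
    (h): 98 − 23 = 75 > 74 [met]
    (i): 75 > 74 [met]
  All elements met. The burden passes to the franchisor.
Stage III.2 — burden on franchisor; standard: a preponderance (weight is at least 51).
    (j): 99 − 48 = 51 ≥ 51 [met]
  Stage III.2 carried; the burden remains with the franchisor.
Stage III.3 — burden on franchisor; standard: a prima facie showing (weight is at least 21).
    (k): 64 − 45 = 19 < 21 [not met]
    (l): 70 − 52 = 18 < 21 [not met]
  Not every element is met, so the franchisor fails to carry Stage III.3.
The franchisee prevails on this issue.
Per-issue: Issue I → franchisee; Issue II → franchisor; Issue III → franchisee. The franchisee must prevail on every issue; overall, the franchisor prevails.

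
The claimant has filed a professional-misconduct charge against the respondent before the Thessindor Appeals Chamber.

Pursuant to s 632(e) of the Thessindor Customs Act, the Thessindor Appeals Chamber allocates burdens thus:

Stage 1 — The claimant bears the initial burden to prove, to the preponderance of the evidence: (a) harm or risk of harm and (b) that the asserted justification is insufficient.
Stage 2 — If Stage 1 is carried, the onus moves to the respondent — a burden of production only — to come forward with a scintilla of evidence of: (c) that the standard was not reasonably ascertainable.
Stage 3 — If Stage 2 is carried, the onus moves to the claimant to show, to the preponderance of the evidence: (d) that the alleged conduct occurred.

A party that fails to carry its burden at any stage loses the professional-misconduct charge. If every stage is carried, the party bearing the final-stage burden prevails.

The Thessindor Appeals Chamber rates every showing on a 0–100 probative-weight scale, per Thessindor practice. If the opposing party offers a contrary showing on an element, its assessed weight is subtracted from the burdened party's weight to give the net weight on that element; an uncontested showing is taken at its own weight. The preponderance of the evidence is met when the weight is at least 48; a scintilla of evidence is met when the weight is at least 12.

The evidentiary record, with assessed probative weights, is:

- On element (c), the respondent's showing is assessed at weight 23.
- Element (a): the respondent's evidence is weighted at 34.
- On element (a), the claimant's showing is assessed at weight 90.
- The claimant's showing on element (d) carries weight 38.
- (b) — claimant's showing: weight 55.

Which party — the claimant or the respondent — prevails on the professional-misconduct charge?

At Stage 1 the claimant must meet the preponderance of the evidence (weight is at least 48): on (a) the weight is 90 less the opposing 34 gives net 56, which does reach 48, so (a) meets the standard; on (b) the weight is 55, which does reach 48, so (b) meets the standard.
  Stage 1 is satisfied; the onus moves to the respondent.
At Stage 2 the respondent must meet a scintilla of evidence (weight is at least 12): on (c) the weight is 23, ≥ 12, so (c) meets the standard.
  All elements met. The burden passes to the claimant.
At Stage 3 the claimant must meet the preponderance of the evidence (weight is at least 48): on (d) the weight is 38, < 48, so (d) does not meet the standard.
  The claimant does not carry Stage 3.
So the respondent prevails.

respondent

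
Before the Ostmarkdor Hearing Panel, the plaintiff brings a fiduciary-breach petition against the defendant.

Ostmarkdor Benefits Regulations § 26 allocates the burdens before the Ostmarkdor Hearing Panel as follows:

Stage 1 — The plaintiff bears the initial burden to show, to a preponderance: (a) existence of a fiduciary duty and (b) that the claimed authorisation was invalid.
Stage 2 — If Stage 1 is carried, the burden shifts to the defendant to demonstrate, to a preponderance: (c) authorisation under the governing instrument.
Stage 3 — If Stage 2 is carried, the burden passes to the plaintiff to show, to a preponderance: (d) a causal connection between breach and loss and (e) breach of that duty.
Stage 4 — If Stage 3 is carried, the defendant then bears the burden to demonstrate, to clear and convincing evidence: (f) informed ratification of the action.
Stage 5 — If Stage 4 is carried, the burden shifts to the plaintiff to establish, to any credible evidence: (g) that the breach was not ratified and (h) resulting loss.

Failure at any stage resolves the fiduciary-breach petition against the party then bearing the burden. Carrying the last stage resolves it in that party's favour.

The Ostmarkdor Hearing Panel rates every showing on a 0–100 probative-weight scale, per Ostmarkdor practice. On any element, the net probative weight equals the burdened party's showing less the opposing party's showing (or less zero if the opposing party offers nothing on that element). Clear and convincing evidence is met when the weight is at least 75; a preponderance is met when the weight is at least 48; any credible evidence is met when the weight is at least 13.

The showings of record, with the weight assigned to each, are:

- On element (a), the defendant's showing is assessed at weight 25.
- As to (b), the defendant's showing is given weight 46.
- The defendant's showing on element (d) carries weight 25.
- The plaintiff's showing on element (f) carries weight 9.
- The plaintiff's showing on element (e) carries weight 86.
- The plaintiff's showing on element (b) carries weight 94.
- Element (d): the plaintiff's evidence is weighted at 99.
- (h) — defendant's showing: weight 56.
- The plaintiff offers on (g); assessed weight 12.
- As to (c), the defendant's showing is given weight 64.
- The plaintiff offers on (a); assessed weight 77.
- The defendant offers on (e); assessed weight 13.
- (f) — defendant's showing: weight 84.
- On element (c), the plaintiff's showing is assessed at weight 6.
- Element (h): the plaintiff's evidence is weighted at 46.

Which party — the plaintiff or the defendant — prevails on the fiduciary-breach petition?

At Stage 1 the plaintiff must meet a preponderance (weight is at least 48): on (a) the weight is 77 less the opposing 25 gives net 52, ≥ 48, so (a) meets the standard; on (b) the weight is 94 less the opposing 46 gives net 48, ≥ 48, so (b) meets the standard.
  Stage 1 is satisfied; the onus moves to the defendant.
At Stage 2 the defendant must meet a preponderance (weight is at least 48): on (c) the weight is 64 less the opposing 6 gives net 58, which does reach 48, so (c) meets the standard.
  The defendant carries Stage 2; the plaintiff now bears the burden.
At Stage 3 the plaintiff must meet a preponderance (weight is at least 48): on (d) the weight is 99 less the opposing 25 gives net 74, which does reach 48, so (d) meets the standard; on (e) the weight is 86 less the opposing 13 gives net 73, which does reach 48, so (e) meets the standard.
  All elements met. The burden passes to the defendant.
At Stage 4 the defendant must meet clear and convincing evidence (weight is at least 75): on (f) the weight is 84 less the opposing 9 gives net 75, which does reach 75, so (f) meets the standard.
  The defendant carries Stage 4; the plaintiff now bears the burden.
At Stage 5 the plaintiff must meet any credible evidence (weight is at least 13): on (g) the weight is 12, < 13, so (g) does not meet the standard; on (h) the weight is 46 less the opposing 56 gives net -10, < 13, so (h) does not meet the standard.
  Stage 5 not carried; the plaintiff fails its burden.
The defendant prevails.

defendant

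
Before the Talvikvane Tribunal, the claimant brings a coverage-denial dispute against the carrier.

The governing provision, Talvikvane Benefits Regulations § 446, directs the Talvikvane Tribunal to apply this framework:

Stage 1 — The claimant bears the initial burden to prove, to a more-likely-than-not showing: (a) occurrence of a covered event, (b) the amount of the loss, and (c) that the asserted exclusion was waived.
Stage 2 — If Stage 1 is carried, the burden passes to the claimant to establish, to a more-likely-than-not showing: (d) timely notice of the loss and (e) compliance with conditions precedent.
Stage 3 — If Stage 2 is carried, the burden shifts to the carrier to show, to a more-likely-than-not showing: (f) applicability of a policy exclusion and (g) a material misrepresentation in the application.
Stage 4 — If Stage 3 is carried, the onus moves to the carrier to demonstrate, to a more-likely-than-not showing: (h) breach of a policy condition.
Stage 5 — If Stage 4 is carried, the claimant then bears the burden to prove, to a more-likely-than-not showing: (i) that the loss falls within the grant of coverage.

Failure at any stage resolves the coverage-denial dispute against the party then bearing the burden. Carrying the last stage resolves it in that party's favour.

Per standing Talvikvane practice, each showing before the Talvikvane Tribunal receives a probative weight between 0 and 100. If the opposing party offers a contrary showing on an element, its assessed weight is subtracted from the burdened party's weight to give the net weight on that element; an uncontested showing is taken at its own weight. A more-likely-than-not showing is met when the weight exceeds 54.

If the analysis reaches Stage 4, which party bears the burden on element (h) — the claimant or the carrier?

Stage 4's rule assigns the burden to the carrier (to a more-likely-than-not showing).

carrier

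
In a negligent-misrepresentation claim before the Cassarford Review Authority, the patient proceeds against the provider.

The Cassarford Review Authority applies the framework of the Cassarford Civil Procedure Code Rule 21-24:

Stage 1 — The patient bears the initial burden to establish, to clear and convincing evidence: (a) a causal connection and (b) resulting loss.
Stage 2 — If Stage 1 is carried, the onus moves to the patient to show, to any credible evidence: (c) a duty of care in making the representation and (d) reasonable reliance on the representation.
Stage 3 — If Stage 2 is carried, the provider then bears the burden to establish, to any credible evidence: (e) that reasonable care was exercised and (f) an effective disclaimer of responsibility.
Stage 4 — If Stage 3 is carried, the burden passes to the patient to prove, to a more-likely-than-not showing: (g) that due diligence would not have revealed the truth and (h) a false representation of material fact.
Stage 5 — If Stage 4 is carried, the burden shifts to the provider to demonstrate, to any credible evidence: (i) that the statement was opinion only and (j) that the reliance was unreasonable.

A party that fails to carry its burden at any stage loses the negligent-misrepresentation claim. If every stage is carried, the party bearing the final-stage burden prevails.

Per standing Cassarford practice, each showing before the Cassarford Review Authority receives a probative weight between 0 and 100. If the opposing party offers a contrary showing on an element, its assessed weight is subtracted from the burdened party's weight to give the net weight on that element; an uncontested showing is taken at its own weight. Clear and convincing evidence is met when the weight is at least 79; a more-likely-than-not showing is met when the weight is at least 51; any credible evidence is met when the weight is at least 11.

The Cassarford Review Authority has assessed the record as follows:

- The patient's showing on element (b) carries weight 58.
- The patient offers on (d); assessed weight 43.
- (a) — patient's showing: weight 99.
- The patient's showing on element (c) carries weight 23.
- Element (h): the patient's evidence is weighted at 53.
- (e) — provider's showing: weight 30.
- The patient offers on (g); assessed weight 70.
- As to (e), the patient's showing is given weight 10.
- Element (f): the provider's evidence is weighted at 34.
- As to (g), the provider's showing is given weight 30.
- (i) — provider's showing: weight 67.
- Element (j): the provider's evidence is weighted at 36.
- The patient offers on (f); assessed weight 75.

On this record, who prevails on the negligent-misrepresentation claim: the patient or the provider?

At Stage 1 the patient must meet clear and convincing evidence (weight is at least 79): on (a) the weight is 99, which does reach 79, so (a) meets the standard; on (b) the weight is 58, < 79, so (b) does not meet the standard.
  Not every element is met, so the patient fails to carry Stage 1.
So the provider prevails.

provider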